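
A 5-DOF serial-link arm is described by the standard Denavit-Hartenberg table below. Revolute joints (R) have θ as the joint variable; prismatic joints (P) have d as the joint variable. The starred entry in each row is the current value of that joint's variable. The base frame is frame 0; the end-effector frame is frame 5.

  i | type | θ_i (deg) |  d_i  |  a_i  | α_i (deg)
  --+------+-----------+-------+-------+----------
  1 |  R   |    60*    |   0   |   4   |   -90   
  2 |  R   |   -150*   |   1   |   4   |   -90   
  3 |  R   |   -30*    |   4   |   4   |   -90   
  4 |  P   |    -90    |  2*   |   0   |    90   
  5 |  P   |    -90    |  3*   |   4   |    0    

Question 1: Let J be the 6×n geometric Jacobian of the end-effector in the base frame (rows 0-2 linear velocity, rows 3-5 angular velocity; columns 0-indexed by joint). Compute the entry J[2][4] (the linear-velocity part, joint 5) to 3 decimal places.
-0.433

prismatic axis z_4 = (0.8080,0.3995,-0.4330)
J_v[:, 4] = z_4; J_ω[:, 4] = (0,0,0)
entry J[2][4] = -0.4330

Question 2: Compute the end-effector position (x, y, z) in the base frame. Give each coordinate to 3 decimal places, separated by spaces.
after link 1: o_1 = (2.0000, 3.4641, 0.0000)
after link 2: o_2 = (-0.5981, 0.9641, 2.0000)
after link 3: o_3 = (-2.8301, 1.0981, 7.1962)
after link 4: o_4 = (-1.7631, -0.5179, 7.6962)
after link 5: o_5 = (-1.4731, 3.9127, 5.3971)

-1.473 3.913 5.397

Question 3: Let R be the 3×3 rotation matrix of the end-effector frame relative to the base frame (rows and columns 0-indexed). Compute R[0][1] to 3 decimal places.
0.250

End-effector y-axis (col 1 of R) = (0.2500,0.4330,0.8660)
R[0][1] = 0.2500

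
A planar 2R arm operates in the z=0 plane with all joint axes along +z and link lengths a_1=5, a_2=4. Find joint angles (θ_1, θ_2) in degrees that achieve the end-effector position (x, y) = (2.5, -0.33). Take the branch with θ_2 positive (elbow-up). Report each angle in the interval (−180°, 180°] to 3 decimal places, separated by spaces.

-59.997 150.000

cos θ_2 = (6.3589−5²−4²)/(2·5·4) = -0.8660; θ_2 = 150.0002° (elbow-up)
β = atan2(-0.3300,2.5000) = -7.5196°; ψ = atan2(2.0000,1.5359) = 52.4775°
θ_1 = β − ψ = -59.9971°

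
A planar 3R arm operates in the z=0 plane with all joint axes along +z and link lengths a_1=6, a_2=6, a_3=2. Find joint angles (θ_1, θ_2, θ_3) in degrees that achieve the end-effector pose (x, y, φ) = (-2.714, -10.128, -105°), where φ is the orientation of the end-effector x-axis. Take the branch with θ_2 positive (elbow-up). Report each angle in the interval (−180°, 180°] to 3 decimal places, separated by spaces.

wrist centre = target − a_3·(cos φ, sin φ) = (-2.1964, -8.1961)
cos θ_2 = (72.0009−6²−6²)/(2·6·6) = 0.0000; θ_2 = 89.9993° (elbow-up)
β = atan2(-8.1961,-2.1964) = -105.0014°; ψ = atan2(6.0000,6.0001) = 44.9997°
θ_1 = β − ψ = -150.0010°
θ_3 = φ − θ_1 − θ_2 = -44.9983° (wrapped to (-180°,180°])

-150.001 89.999 -44.998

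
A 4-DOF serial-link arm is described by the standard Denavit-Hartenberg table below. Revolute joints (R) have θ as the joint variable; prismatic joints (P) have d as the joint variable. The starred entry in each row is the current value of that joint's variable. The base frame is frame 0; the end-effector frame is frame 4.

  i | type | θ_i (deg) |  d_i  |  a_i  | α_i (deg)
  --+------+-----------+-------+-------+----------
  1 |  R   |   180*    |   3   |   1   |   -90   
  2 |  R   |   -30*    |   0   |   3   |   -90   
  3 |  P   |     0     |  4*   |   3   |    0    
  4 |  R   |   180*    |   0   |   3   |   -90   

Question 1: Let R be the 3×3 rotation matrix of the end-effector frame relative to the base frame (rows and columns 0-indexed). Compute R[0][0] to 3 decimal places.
0.866

End-effector x-axis (col 0 of R) = (0.8660,-0.0000,-0.5000)
R[0][0] = 0.8660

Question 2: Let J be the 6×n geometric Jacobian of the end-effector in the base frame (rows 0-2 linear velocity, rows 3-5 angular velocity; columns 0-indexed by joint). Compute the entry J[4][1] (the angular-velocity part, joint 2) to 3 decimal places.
axis z_1 = (-0.0000,-1.0000,0.0000); lever o_n−o_1 = (-4.5981,0.0000,-1.9641)
cross product → J_v[:, 1] = (1.9641,-0.0000,-4.5981)
J_ω[:, 1] = z_1
entry J[4][1] = -1.0000

-1.000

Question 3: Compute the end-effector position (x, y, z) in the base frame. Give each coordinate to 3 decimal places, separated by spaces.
-5.598 0.000 1.036

after link 1: o_1 = (-1.0000, 0.0000, 3.0000)
after link 2: o_2 = (-3.5981, 0.0000, 4.5000)
after link 3: o_3 = (-8.1962, 0.0000, 2.5359)
after link 4: o_4 = (-5.5981, 0.0000, 1.0359)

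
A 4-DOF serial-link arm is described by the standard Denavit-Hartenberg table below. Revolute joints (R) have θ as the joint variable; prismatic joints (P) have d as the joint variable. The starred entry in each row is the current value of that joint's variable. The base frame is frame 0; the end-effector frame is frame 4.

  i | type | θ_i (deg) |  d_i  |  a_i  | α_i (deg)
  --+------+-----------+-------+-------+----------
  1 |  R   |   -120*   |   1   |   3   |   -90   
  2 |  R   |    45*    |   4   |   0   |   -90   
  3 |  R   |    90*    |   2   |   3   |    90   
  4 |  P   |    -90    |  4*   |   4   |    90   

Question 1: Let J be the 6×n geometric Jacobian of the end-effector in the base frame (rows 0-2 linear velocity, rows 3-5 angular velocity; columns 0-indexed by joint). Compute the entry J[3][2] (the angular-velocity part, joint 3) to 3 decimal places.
0.354

axis z_2 = (0.3536,0.6124,-0.7071); lever o_n−o_2 = (-4.7194,-2.1742,-1.4142)
cross product → J_v[:, 2] = (-2.4034,3.8371,2.1213)
J_ω[:, 2] = z_2
entry J[3][2] = 0.3536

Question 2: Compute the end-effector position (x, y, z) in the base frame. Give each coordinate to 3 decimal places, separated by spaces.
-2.755 -6.772 -0.414

after link 1: o_1 = (-1.5000, -2.5981, 1.0000)
after link 2: o_2 = (1.9641, -4.5981, 1.0000)
after link 3: o_3 = (0.0731, -1.8733, -0.4142)
after link 4: o_4 = (-2.7553, -6.7723, -0.4142)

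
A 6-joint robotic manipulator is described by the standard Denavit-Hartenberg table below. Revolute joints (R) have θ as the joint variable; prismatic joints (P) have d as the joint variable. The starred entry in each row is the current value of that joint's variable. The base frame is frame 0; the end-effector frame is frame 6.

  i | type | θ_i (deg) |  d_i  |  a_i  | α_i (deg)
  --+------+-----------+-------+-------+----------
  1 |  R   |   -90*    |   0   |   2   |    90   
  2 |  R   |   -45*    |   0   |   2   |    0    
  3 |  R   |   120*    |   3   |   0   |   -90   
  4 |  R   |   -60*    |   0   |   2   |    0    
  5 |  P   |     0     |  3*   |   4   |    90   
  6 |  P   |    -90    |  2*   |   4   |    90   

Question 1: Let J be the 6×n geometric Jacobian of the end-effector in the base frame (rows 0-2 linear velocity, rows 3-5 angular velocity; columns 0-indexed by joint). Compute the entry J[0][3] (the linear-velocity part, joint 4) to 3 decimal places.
1.268

axis z_3 = (-0.0000,0.9659,0.2588); lever o_n−o_3 = (-6.1962,-1.2941,0.9659)
cross product → J_v[:, 3] = (1.2679,-1.6037,5.9850)
J_ω[:, 3] = z_3
entry J[0][3] = 1.2679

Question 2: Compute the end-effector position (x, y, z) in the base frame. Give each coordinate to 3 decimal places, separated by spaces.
-9.196 -4.708 -0.448

after link 1: o_1 = (0.0000, -2.0000, 0.0000)
after link 2: o_2 = (0.0000, -3.4142, -1.4142)
after link 3: o_3 = (-3.0000, -3.4142, -1.4142)
after link 4: o_4 = (-4.7321, -3.6730, -0.4483)
after link 5: o_5 = (-8.1962, -1.2929, 2.2600)
after link 6: o_6 = (-9.1962, -4.7083, -0.4483)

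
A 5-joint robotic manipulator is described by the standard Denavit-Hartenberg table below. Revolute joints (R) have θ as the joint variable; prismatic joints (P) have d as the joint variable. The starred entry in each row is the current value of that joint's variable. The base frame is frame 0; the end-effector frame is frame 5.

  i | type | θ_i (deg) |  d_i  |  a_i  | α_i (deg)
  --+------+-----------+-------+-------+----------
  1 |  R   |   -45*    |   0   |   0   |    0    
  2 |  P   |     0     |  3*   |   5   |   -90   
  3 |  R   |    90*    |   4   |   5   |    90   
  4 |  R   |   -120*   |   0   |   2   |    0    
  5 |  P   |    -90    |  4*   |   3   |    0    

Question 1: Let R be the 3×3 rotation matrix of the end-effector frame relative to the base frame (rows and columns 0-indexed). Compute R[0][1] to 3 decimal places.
-0.612

End-effector y-axis (col 1 of R) = (-0.6124,-0.6124,0.5000)
R[0][1] = -0.6124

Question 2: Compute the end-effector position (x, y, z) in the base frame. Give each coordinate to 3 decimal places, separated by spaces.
9.028 -3.700 1.598

after link 1: o_1 = (0.0000, 0.0000, 0.0000)
after link 2: o_2 = (3.5355, -3.5355, 3.0000)
after link 3: o_3 = (6.3640, -0.7071, -2.0000)
after link 4: o_4 = (5.1392, -1.9319, -1.0000)
after link 5: o_5 = (9.0283, -3.6996, 1.5981)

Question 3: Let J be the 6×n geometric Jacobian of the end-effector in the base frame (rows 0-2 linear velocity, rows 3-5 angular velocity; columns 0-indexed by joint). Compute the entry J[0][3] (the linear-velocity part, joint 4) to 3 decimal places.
axis z_3 = (0.7071,-0.7071,0.0000); lever o_n−o_3 = (2.6643,-2.9925,3.5981)
cross product → J_v[:, 3] = (-2.5442,-2.5442,-0.2321)
J_ω[:, 3] = z_3
entry J[0][3] = -2.5442

-2.544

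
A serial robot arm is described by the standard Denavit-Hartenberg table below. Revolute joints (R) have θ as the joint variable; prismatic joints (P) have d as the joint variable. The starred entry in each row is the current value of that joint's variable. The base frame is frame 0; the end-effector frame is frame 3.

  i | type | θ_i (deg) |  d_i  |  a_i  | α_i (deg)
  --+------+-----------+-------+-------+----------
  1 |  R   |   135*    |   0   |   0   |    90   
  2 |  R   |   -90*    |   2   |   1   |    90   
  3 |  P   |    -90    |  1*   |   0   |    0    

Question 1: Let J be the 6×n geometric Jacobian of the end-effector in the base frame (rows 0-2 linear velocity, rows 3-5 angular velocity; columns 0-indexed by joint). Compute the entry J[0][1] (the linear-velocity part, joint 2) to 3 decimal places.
-0.707

axis z_1 = (0.7071,0.7071,0.0000); lever o_n−o_1 = (2.1213,0.7071,-1.0000)
cross product → J_v[:, 1] = (-0.7071,0.7071,-1.0000)
J_ω[:, 1] = z_1
entry J[0][1] = -0.7071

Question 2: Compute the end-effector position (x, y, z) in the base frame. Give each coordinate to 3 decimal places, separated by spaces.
2.121 0.707 -1.000

after link 1: o_1 = (0.0000, 0.0000, 0.0000)
after link 2: o_2 = (1.4142, 1.4142, -1.0000)
after link 3: o_3 = (2.1213, 0.7071, -1.0000)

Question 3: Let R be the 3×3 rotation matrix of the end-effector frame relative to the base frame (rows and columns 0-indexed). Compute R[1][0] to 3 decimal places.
End-effector x-axis (col 0 of R) = (-0.7071,-0.7071,-0.0000)
R[1][0] = -0.7071

-0.707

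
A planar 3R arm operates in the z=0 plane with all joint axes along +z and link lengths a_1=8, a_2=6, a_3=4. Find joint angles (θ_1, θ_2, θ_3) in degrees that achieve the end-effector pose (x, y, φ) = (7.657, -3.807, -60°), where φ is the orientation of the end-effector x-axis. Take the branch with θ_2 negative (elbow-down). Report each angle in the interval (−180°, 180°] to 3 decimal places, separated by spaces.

wrist centre = target − a_3·(cos φ, sin φ) = (5.6570, -0.3429)
cos θ_2 = (32.1192−8²−6²)/(2·8·6) = -0.7071; θ_2 = -134.9988° (elbow-down)
β = atan2(-0.3429,5.6570) = -3.4687°; ψ = atan2(-4.2427,3.7575) = -48.4712°
θ_1 = β − ψ = 45.0025°
θ_3 = φ − θ_1 − θ_2 = 29.9962° (wrapped to (-180°,180°])

45.003 -134.999 29.996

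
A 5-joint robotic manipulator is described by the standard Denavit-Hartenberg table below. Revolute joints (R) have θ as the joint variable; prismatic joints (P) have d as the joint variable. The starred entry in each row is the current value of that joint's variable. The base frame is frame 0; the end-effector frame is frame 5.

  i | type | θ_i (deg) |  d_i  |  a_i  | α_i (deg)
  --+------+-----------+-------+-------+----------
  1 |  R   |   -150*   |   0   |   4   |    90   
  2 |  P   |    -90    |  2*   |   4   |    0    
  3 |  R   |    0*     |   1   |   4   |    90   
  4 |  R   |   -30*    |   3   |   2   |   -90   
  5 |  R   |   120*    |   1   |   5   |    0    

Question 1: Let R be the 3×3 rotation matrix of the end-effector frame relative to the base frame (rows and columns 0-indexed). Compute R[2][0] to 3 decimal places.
0.433

End-effector x-axis (col 0 of R) = (-0.8750,-0.2165,0.4330)
R[2][0] = 0.4330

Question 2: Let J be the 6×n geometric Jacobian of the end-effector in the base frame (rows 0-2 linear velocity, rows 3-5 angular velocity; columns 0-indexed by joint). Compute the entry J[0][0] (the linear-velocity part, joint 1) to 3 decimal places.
-0.900

axis z_0 = ẑ; lever o_n−o_0 = (-6.6740,0.8995,-8.0670)
cross product → J_v[:, 0] = (-0.8995,-6.6740,0.0000)
J_ω[:, 0] = z_0
entry J[0][0] = -0.8995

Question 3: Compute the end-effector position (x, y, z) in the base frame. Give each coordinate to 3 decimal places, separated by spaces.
-6.674 0.900 -8.067

after link 1: o_1 = (-3.4641, -2.0000, 0.0000)
after link 2: o_2 = (-4.4641, -0.2679, -4.0000)
after link 3: o_3 = (-4.9641, 0.5981, -8.0000)
after link 4: o_4 = (-1.8660, 1.2321, -9.7321)
after link 5: o_5 = (-6.6740, 0.8995, -8.0670)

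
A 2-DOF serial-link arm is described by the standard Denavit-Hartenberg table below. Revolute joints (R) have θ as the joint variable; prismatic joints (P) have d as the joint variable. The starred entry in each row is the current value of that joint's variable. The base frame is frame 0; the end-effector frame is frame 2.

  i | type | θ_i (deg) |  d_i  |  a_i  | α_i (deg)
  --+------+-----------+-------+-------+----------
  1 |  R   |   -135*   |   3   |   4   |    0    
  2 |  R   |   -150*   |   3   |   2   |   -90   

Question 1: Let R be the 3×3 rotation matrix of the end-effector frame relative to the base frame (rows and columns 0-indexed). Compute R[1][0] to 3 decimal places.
End-effector x-axis (col 0 of R) = (0.2588,0.9659,0.0000)
R[1][0] = 0.9659

0.966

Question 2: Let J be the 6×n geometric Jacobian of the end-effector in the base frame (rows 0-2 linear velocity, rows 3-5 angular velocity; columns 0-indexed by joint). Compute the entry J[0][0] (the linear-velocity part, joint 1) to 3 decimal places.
0.897

axis z_0 = ẑ; lever o_n−o_0 = (-2.3108,-0.8966,6.0000)
cross product → J_v[:, 0] = (0.8966,-2.3108,0.0000)
J_ω[:, 0] = z_0
entry J[0][0] = 0.8966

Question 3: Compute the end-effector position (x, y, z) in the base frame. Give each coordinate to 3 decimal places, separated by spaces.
-2.311 -0.897 6.000

after link 1: o_1 = (-2.8284, -2.8284, 3.0000)
after link 2: o_2 = (-2.3108, -0.8966, 6.0000)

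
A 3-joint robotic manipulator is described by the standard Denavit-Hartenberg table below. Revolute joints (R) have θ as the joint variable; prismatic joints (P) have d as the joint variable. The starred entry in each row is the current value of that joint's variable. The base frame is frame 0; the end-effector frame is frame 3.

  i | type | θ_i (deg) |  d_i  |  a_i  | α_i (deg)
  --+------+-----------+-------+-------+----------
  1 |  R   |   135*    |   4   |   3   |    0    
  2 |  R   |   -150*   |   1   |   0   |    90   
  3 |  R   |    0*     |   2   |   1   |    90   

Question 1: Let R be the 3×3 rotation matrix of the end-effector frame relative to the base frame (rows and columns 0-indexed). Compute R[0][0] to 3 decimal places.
0.966

End-effector x-axis (col 0 of R) = (0.9659,-0.2588,0.0000)
R[0][0] = 0.9659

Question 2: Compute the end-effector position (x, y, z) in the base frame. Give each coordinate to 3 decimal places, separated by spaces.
-1.673 -0.069 5.000

after link 1: o_1 = (-2.1213, 2.1213, 4.0000)
after link 2: o_2 = (-2.1213, 2.1213, 5.0000)
after link 3: o_3 = (-1.6730, -0.0694, 5.0000)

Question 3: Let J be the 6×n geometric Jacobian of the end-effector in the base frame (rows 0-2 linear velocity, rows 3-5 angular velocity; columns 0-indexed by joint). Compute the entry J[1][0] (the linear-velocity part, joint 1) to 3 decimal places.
-1.673

axis z_0 = ẑ; lever o_n−o_0 = (-1.6730,-0.0694,5.0000)
cross product → J_v[:, 0] = (0.0694,-1.6730,0.0000)
J_ω[:, 0] = z_0
entry J[1][0] = -1.6730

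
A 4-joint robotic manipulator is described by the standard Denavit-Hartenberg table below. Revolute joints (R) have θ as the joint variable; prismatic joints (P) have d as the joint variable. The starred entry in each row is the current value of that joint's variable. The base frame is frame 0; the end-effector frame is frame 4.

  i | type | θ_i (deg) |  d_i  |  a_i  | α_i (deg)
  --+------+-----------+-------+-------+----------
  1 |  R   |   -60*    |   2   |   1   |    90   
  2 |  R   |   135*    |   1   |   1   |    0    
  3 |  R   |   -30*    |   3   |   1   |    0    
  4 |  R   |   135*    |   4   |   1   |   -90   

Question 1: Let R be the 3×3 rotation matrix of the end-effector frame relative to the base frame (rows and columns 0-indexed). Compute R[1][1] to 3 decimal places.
End-effector y-axis (col 1 of R) = (0.8660,0.5000,-0.0000)
R[1][1] = 0.5000

0.500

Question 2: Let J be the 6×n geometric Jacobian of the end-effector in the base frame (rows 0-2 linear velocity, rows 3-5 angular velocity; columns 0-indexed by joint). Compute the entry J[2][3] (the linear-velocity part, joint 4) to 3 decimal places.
axis z_3 = (-0.8660,-0.5000,0.0000); lever o_n−o_3 = (-3.7141,-1.5670,-0.8660)
cross product → J_v[:, 3] = (0.4330,-0.7500,-0.5000)
J_ω[:, 3] = z_3
entry J[2][3] = -0.5000

-0.500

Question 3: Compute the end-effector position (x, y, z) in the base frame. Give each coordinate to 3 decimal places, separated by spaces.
after link 1: o_1 = (0.5000, -0.8660, 2.0000)
after link 2: o_2 = (-0.7196, -0.7537, 2.7071)
after link 3: o_3 = (-3.4471, -2.0295, 3.6730)
after link 4: o_4 = (-7.1612, -3.5965, 2.8070)

-7.161 -3.596 2.807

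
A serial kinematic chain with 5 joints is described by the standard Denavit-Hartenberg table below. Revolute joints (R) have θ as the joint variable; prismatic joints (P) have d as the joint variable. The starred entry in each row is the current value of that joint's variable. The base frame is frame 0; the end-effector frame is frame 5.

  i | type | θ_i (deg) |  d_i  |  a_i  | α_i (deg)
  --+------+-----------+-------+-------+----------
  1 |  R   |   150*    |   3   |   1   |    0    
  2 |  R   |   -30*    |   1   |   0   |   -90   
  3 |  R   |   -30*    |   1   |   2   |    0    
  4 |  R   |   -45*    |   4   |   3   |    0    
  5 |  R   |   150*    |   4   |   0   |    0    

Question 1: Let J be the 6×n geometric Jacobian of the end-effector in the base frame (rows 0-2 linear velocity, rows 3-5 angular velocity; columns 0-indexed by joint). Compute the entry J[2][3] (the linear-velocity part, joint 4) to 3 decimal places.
axis z_3 = (-0.8660,-0.5000,0.0000); lever o_n−o_3 = (-7.3164,-3.3276,2.8978)
cross product → J_v[:, 3] = (-1.4489,2.5095,-0.7765)
J_ω[:, 3] = z_3
entry J[2][3] = -0.7765

-0.776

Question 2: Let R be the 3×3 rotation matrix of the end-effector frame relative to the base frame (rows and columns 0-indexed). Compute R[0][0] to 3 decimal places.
-0.129

End-effector x-axis (col 0 of R) = (-0.1294,0.2241,-0.9659)
R[0][0] = -0.1294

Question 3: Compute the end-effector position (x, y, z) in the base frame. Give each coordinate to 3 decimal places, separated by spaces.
-9.915 -1.828 7.898

after link 1: o_1 = (-0.8660, 0.5000, 3.0000)
after link 2: o_2 = (-0.8660, 0.5000, 4.0000)
after link 3: o_3 = (-2.5981, 1.5000, 5.0000)
after link 4: o_4 = (-6.4504, 0.1724, 7.8978)
after link 5: o_5 = (-9.9145, -1.8276, 7.8978)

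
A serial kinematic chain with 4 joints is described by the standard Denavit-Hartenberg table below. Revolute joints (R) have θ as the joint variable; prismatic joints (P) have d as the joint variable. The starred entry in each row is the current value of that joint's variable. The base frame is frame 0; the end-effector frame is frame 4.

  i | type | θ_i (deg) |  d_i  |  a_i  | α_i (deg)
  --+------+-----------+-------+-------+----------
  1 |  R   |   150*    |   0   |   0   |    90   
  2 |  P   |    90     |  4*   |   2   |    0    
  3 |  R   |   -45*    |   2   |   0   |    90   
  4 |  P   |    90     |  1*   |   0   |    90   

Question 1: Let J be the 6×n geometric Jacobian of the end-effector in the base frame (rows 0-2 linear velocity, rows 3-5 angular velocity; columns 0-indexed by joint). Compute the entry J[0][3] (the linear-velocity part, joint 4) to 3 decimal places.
-0.612

prismatic axis z_3 = (-0.6124,0.3536,-0.7071)
J_v[:, 3] = z_3; J_ω[:, 3] = (0,0,0)
entry J[0][3] = -0.6124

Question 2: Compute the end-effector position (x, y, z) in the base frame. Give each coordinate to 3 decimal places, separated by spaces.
after link 1: o_1 = (0.0000, 0.0000, 0.0000)
after link 2: o_2 = (2.0000, 3.4641, 2.0000)
after link 3: o_3 = (3.0000, 5.1962, 2.0000)
after link 4: o_4 = (2.3876, 5.5497, 1.2929)

2.388 5.550 1.293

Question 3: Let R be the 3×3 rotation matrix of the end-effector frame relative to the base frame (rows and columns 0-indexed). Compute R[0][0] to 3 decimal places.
0.500

End-effector x-axis (col 0 of R) = (0.5000,0.8660,0.0000)
R[0][0] = 0.5000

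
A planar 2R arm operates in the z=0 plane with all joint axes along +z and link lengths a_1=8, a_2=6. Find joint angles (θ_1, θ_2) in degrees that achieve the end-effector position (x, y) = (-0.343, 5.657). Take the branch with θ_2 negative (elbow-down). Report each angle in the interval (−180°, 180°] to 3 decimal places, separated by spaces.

141.941 -134.999

cos θ_2 = (32.1193−8²−6²)/(2·8·6) = -0.7071; θ_2 = -134.9987° (elbow-down)
β = atan2(5.6570,-0.3430) = 93.4698°; ψ = atan2(-4.2427,3.7575) = -48.4712°
θ_1 = β − ψ = 141.9410°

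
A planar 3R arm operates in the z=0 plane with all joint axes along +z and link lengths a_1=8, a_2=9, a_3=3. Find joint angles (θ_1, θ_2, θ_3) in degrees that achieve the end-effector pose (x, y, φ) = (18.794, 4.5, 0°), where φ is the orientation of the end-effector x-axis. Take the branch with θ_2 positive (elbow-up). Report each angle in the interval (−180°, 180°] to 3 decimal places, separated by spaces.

-0.003 30.006 -30.003

wrist centre = target − a_3·(cos φ, sin φ) = (15.7940, 4.5000)
cos θ_2 = (269.7004−8²−9²)/(2·8·9) = 0.8660; θ_2 = 30.0057° (elbow-up)
β = atan2(4.5000,15.7940) = 15.9032°; ψ = atan2(4.5008,15.7938) = 15.9061°
θ_1 = β − ψ = -0.0028°
θ_3 = φ − θ_1 − θ_2 = -30.0029° (wrapped to (-180°,180°])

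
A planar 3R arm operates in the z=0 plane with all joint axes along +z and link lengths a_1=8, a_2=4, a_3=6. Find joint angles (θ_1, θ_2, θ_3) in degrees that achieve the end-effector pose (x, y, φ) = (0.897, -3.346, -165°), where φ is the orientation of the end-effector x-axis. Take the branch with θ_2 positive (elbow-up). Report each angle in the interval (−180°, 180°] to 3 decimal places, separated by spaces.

-44.999 119.994 120.004

wrist centre = target − a_3·(cos φ, sin φ) = (6.6926, -1.7931)
cos θ_2 = (48.0054−8²−4²)/(2·8·4) = -0.4999; θ_2 = 119.9944° (elbow-up)
β = atan2(-1.7931,6.6926) = -14.9986°; ψ = atan2(3.4643,6.0003) = 30.0000°
θ_1 = β − ψ = -44.9986°
θ_3 = φ − θ_1 − θ_2 = 120.0042° (wrapped to (-180°,180°])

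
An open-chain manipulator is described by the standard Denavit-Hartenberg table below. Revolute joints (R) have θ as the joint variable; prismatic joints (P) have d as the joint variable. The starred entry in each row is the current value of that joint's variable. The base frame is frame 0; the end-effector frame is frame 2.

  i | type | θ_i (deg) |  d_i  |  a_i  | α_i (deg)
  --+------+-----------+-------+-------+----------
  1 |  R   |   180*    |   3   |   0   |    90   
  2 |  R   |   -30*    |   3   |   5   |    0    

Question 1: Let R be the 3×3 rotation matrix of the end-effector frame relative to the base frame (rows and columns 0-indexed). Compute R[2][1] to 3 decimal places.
End-effector y-axis (col 1 of R) = (-0.5000,0.0000,0.8660)
R[2][1] = 0.8660

0.866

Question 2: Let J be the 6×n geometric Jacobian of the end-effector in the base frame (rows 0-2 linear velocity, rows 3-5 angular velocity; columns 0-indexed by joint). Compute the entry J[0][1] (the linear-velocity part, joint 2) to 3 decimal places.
axis z_1 = (0.0000,1.0000,0.0000); lever o_n−o_1 = (-4.3301,3.0000,-2.5000)
cross product → J_v[:, 1] = (-2.5000,0.0000,4.3301)
J_ω[:, 1] = z_1
entry J[0][1] = -2.5000

-2.500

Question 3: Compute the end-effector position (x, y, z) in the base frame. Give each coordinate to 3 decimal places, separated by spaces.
-4.330 3.000 0.500

after link 1: o_1 = (0.0000, 0.0000, 3.0000)
after link 2: o_2 = (-4.3301, 3.0000, 0.5000)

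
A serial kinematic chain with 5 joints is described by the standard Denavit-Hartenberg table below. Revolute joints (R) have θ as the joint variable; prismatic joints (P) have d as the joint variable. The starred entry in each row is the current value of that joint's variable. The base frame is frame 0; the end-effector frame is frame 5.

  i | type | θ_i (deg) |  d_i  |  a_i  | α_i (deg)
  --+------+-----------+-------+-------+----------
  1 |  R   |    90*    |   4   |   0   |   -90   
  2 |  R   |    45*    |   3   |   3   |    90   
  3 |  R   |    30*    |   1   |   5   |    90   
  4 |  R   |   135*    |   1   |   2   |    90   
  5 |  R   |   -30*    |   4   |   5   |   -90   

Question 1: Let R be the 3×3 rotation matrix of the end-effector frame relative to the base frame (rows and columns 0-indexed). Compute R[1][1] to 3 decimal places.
End-effector y-axis (col 1 of R) = (0.3536,-0.9330,-0.0670)
R[1][1] = -0.9330

-0.933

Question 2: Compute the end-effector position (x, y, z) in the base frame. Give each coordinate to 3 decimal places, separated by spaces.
-5.975 9.516 6.228

after link 1: o_1 = (0.0000, 0.0000, 4.0000)
after link 2: o_2 = (-3.0000, 2.1213, 1.8787)
after link 3: o_3 = (-5.5000, 5.8903, -0.4761)
after link 4: o_4 = (-3.9269, 6.3778, 1.0364)
after link 5: o_5 = (-5.9752, 9.5160, 6.2283)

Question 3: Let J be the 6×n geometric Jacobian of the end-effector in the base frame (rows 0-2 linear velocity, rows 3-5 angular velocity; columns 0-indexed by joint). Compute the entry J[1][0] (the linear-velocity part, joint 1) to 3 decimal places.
-5.975

axis z_0 = ẑ; lever o_n−o_0 = (-5.9752,9.5160,6.2283)
cross product → J_v[:, 0] = (-9.5160,-5.9752,0.0000)
J_ω[:, 0] = z_0
entry J[1][0] = -5.9752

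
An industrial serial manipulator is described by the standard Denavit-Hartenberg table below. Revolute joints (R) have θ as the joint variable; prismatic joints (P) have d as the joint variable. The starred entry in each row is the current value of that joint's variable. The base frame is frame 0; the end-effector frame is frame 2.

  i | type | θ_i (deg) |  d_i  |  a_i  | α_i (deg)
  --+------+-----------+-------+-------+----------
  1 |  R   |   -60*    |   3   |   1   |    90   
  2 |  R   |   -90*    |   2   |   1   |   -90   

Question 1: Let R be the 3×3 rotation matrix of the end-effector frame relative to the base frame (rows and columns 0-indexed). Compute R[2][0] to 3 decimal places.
-1.000

End-effector x-axis (col 0 of R) = (-0.0000,-0.0000,-1.0000)
R[2][0] = -1.0000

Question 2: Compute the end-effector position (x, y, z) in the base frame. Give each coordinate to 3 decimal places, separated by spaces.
after link 1: o_1 = (0.5000, -0.8660, 3.0000)
after link 2: o_2 = (-1.2321, -1.8660, 2.0000)

-1.232 -1.866 2.000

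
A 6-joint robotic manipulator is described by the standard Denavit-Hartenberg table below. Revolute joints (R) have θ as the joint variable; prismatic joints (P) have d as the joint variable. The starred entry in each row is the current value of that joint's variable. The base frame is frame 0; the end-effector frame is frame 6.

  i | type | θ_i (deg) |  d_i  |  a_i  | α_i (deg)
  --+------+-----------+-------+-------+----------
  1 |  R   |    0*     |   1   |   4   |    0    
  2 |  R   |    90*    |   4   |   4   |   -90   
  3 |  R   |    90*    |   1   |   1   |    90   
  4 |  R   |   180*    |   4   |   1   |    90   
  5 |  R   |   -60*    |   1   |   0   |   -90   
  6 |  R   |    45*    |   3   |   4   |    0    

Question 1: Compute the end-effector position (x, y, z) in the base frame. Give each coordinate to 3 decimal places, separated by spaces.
after link 1: o_1 = (4.0000, 0.0000, 1.0000)
after link 2: o_2 = (4.0000, 4.0000, 5.0000)
after link 3: o_3 = (3.0000, 4.0000, 4.0000)
after link 4: o_4 = (3.0000, 8.0000, 5.0000)
after link 5: o_5 = (2.0000, 8.0000, 5.0000)
after link 6: o_6 = (4.8284, 7.0505, 9.0123)

4.828 7.051 9.012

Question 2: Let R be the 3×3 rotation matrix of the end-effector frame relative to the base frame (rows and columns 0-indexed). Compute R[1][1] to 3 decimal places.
End-effector y-axis (col 1 of R) = (0.7071,0.6124,-0.3536)
R[1][1] = 0.6124

0.612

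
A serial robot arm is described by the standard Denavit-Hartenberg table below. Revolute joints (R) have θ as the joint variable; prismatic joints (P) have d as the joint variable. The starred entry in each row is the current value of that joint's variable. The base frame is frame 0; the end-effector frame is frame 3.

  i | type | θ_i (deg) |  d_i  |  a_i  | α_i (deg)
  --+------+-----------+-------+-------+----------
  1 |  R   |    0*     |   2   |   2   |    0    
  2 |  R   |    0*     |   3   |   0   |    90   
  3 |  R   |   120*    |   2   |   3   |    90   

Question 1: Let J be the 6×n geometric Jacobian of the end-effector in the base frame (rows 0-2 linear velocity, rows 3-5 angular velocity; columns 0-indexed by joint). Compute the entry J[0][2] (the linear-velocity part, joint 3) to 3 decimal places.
axis z_2 = (0.0000,-1.0000,0.0000); lever o_n−o_2 = (-1.5000,-2.0000,2.5981)
cross product → J_v[:, 2] = (-2.5981,-0.0000,-1.5000)
J_ω[:, 2] = z_2
entry J[0][2] = -2.5981

-2.598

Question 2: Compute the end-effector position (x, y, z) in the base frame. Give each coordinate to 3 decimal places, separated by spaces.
after link 1: o_1 = (2.0000, 0.0000, 2.0000)
after link 2: o_2 = (2.0000, 0.0000, 5.0000)
after link 3: o_3 = (0.5000, -2.0000, 7.5981)

0.500 -2.000 7.598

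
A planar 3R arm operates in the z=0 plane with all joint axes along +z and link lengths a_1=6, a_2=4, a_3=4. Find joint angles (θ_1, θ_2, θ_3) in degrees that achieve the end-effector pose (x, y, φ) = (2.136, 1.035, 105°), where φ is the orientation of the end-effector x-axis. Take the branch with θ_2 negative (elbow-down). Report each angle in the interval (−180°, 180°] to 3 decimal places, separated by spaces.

wrist centre = target − a_3·(cos φ, sin φ) = (3.1713, -2.8287)
cos θ_2 = (18.0586−6²−4²)/(2·6·4) = -0.7071; θ_2 = -135.0005° (elbow-down)
β = atan2(-2.8287,3.1713) = -41.7322°; ψ = atan2(-2.8284,3.1715) = -41.7267°
θ_1 = β − ψ = -0.0055°
θ_3 = φ − θ_1 − θ_2 = -119.9940° (wrapped to (-180°,180°])

-0.005 -135.001 -119.994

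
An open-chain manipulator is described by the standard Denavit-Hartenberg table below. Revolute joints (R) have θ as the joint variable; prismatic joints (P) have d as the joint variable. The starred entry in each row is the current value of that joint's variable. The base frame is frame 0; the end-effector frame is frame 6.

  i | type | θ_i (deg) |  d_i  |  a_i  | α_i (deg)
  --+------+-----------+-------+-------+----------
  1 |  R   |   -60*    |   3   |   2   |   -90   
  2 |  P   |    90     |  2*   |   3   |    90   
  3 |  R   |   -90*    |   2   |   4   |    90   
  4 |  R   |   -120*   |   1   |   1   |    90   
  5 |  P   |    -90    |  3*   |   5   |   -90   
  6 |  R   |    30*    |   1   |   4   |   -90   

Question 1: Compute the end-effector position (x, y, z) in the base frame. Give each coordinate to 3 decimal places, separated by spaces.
after link 1: o_1 = (1.0000, -1.7321, 3.0000)
after link 2: o_2 = (2.7321, -0.7321, 0.0000)
after link 3: o_3 = (0.2679, -4.4641, -0.0000)
after link 4: o_4 = (0.2679, -3.4641, 1.0000)
after link 5: o_5 = (3.2679, -3.4641, -4.0000)
after link 6: o_6 = (1.2679, -2.4641, -7.4641)

1.268 -2.464 -7.464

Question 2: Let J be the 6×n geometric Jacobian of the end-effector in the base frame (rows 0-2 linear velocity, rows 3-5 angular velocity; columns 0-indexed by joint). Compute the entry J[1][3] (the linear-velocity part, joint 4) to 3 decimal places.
axis z_3 = (-0.0000,-0.0000,1.0000); lever o_n−o_3 = (1.0000,2.0000,-7.4641)
cross product → J_v[:, 3] = (-2.0000,1.0000,-0.0000)
J_ω[:, 3] = z_3
entry J[1][3] = 1.0000

1.000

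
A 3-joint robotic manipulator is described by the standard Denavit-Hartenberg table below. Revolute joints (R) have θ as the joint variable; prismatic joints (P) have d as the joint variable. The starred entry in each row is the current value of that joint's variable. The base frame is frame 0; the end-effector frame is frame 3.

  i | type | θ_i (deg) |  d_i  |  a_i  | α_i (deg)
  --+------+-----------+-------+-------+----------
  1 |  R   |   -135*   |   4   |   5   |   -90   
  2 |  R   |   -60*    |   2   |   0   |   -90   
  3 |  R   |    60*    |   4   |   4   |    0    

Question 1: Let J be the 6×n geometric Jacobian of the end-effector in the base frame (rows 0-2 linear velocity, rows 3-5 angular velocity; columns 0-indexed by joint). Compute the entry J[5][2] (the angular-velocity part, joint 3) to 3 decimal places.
-0.500

axis z_2 = (-0.6124,-0.6124,-0.5000); lever o_n−o_2 = (-5.6061,-0.7071,-0.2679)
cross product → J_v[:, 2] = (-0.1895,2.6390,-3.0000)
J_ω[:, 2] = z_2
entry J[5][2] = -0.5000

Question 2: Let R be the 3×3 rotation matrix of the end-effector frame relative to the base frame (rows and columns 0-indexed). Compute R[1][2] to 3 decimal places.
-0.612

End-effector z-axis (col 2 of R) = (-0.6124,-0.6124,-0.5000)
R[1][2] = -0.6124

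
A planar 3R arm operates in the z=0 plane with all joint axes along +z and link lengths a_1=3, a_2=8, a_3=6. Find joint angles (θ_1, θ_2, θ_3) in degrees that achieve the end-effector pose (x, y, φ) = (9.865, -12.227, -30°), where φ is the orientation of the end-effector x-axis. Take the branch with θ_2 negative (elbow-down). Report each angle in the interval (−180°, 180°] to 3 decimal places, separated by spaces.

wrist centre = target − a_3·(cos φ, sin φ) = (4.6688, -9.2270)
cos θ_2 = (106.9357−3²−8²)/(2·3·8) = 0.7070; θ_2 = -45.0092° (elbow-down)
β = atan2(-9.2270,4.6688) = -63.1607°; ψ = atan2(-5.6578,8.6559) = -33.1697°
θ_1 = β − ψ = -29.9909°
θ_3 = φ − θ_1 − θ_2 = 45.0001° (wrapped to (-180°,180°])

-29.991 -45.009 45.000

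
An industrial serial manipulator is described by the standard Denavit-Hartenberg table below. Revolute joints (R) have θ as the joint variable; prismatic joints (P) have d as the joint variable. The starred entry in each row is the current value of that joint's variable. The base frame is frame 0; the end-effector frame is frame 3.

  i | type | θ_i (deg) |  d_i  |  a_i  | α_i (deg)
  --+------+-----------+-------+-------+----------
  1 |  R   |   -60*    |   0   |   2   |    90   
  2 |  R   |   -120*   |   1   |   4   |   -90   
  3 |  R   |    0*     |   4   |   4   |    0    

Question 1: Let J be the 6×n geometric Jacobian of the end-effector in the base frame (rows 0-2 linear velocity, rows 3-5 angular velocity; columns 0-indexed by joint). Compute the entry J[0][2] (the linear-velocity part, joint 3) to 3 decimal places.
axis z_2 = (0.4330,-0.7500,-0.5000); lever o_n−o_2 = (0.7321,-1.2679,-5.4641)
cross product → J_v[:, 2] = (3.4641,2.0000,-0.0000)
J_ω[:, 2] = z_2
entry J[0][2] = 3.4641

3.464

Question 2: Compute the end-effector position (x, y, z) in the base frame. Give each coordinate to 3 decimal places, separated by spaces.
after link 1: o_1 = (1.0000, -1.7321, 0.0000)
after link 2: o_2 = (-0.8660, -0.5000, -3.4641)
after link 3: o_3 = (-0.1340, -1.7679, -8.9282)

-0.134 -1.768 -8.928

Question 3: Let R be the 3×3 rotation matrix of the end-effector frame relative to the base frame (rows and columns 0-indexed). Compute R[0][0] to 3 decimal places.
End-effector x-axis (col 0 of R) = (-0.2500,0.4330,-0.8660)
R[0][0] = -0.2500

-0.250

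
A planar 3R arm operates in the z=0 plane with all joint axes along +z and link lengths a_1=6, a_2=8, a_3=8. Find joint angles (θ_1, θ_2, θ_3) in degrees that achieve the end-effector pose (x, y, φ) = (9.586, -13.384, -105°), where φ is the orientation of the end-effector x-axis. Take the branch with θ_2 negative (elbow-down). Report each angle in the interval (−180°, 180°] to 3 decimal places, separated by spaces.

wrist centre = target − a_3·(cos φ, sin φ) = (11.6566, -5.6566)
cos θ_2 = (167.8723−6²−8²)/(2·6·8) = 0.7070; θ_2 = -45.0084° (elbow-down)
β = atan2(-5.6566,11.6566) = -25.8860°; ψ = atan2(-5.6577,11.6560) = -25.8914°
θ_1 = β − ψ = 0.0054°
θ_3 = φ − θ_1 − θ_2 = -59.9969° (wrapped to (-180°,180°])

0.005 -45.008 -59.997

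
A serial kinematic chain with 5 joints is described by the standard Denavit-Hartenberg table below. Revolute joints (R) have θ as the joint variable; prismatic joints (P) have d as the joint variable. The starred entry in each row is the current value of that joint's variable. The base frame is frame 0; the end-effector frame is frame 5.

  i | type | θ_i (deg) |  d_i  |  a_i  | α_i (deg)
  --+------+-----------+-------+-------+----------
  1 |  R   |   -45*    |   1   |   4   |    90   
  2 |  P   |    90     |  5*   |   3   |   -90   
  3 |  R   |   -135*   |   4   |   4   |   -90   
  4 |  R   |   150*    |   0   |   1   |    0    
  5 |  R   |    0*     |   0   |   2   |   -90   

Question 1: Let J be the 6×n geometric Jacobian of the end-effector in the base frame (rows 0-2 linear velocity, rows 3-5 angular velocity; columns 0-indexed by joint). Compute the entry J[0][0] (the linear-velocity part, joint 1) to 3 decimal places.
5.297

axis z_0 = ẑ; lever o_n−o_0 = (-3.1758,-5.2972,3.0087)
cross product → J_v[:, 0] = (5.2972,-3.1758,0.0000)
J_ω[:, 0] = z_0
entry J[0][0] = 5.2972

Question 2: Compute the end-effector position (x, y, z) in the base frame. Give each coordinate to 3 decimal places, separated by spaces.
-3.176 -5.297 3.009

after link 1: o_1 = (2.8284, -2.8284, 1.0000)
after link 2: o_2 = (-0.7071, -6.3640, 4.0000)
after link 3: o_3 = (-5.5355, -5.5355, 1.1716)
after link 4: o_4 = (-4.7490, -5.4561, 1.7839)
after link 5: o_5 = (-3.1758, -5.2972, 3.0087)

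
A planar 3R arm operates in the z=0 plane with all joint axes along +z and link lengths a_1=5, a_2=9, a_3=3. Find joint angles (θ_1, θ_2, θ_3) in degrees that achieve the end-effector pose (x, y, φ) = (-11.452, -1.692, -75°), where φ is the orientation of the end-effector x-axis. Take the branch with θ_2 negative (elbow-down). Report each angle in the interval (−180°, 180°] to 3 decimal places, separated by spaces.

wrist centre = target − a_3·(cos φ, sin φ) = (-12.2285, 1.2058)
cos θ_2 = (150.9891−5²−9²)/(2·5·9) = 0.4999; θ_2 = -60.0080° (elbow-down)
β = atan2(1.2058,-12.2285) = 174.3686°; ψ = atan2(-7.7949,9.4989) = -39.3725°
θ_1 = β − ψ = 213.7411°
θ_3 = φ − θ_1 − θ_2 = 131.2669° (wrapped to (-180°,180°])

-146.259 -60.008 131.267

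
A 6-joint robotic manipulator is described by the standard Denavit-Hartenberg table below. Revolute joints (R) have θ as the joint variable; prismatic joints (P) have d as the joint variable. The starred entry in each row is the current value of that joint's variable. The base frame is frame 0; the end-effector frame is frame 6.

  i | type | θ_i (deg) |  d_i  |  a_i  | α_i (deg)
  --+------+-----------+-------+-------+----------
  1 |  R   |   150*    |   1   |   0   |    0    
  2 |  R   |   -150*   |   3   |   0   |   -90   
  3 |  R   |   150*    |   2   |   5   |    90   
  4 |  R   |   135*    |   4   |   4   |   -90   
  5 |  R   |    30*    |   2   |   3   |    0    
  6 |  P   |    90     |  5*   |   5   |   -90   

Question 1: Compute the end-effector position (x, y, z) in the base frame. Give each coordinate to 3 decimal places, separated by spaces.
after link 1: o_1 = (0.0000, 0.0000, 1.0000)
after link 2: o_2 = (0.0000, 0.0000, 4.0000)
after link 3: o_3 = (-4.3301, 2.0000, 1.5000)
after link 4: o_4 = (0.1194, 4.8284, -0.5499)
after link 5: o_5 = (2.1851, 5.2513, 2.3748)
after link 6: o_6 = (1.5510, -0.0520, 7.0087)

1.551 -0.052 7.009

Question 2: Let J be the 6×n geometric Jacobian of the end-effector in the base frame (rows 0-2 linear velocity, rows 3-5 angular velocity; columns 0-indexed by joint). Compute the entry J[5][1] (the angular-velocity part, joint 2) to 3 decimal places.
1.000

axis z_1 = (0.0000,0.0000,1.0000); lever o_n−o_1 = (1.5510,-0.0520,6.0087)
cross product → J_v[:, 1] = (0.0520,1.5510,-0.0000)
J_ω[:, 1] = z_1
entry J[5][1] = 1.0000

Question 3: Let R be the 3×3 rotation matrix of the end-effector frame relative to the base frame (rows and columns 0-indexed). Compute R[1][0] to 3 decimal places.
End-effector x-axis (col 0 of R) = (-0.7392,-0.3536,0.5732)
R[1][0] = -0.3536

-0.354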